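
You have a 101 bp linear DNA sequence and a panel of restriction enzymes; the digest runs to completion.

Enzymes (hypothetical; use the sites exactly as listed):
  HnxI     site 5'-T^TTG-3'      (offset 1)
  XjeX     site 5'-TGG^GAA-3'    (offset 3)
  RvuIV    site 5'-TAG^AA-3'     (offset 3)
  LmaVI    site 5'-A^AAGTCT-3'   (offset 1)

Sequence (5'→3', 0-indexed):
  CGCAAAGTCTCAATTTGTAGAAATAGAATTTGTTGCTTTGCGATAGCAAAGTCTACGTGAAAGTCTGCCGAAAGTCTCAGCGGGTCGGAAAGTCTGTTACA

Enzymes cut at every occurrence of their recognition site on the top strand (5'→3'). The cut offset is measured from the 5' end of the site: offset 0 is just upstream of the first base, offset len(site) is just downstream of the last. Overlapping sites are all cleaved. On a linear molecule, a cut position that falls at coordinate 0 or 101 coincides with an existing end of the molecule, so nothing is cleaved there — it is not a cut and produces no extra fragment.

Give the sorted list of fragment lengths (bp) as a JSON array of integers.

Scan for sites:
  HnxI TTTG/1: at [13, 28, 36] ⇒ [14, 29, 37]
  XjeX (TGGGAA, off=3): no sites
  RvuIV TAGAA/3: at [17, 23] ⇒ [20, 26]
  LmaVI AAAGTCT/1: at [3, 47, 59, 70, 88] ⇒ [4, 48, 60, 71, 89]

All cut coordinates (distinct, sorted): [4, 14, 20, 26, 29, 37, 48, 60, 71, 89]

Fragments:
  [0,4): 4 bp
  [4,14): 10 bp
  [14,20): 6 bp
  [20,26): 6 bp
  [26,29): 3 bp
  [29,37): 8 bp
  [37,48): 11 bp
  [48,60): 12 bp
  [60,71): 11 bp
  [71,89): 18 bp
  [89,101): 12 bp

[3,4,6,6,8,10,11,11,12,12,18]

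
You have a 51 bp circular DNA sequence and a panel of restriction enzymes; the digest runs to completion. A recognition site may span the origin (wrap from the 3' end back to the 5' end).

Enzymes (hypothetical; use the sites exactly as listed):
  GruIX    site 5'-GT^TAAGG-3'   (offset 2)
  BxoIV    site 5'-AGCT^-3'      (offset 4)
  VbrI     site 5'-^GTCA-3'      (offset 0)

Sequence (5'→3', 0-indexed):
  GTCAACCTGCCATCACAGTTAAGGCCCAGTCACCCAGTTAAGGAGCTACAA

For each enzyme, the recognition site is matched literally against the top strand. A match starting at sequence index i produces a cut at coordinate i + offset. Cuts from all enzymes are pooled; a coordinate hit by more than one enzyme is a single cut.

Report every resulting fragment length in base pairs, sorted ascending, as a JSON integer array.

[4,9,9,10,19]

Scan for sites:
  GruIX (GTTAAGG, off=2): starts [17, 36] → cuts [19, 38]
  BxoIV (AGCT, off=4): starts [43] → cuts [47]
  VbrI (GTCA, off=0): starts [0, 28] → cuts [0, 28]

All cut coordinates (distinct, sorted): [0, 19, 28, 38, 47]

Fragments:
  0→19: 19 bp
  19→28: 9 bp
  28→38: 10 bp
  38→47: 9 bp
  47→0 (wrap): 51-47+0 = 4 bp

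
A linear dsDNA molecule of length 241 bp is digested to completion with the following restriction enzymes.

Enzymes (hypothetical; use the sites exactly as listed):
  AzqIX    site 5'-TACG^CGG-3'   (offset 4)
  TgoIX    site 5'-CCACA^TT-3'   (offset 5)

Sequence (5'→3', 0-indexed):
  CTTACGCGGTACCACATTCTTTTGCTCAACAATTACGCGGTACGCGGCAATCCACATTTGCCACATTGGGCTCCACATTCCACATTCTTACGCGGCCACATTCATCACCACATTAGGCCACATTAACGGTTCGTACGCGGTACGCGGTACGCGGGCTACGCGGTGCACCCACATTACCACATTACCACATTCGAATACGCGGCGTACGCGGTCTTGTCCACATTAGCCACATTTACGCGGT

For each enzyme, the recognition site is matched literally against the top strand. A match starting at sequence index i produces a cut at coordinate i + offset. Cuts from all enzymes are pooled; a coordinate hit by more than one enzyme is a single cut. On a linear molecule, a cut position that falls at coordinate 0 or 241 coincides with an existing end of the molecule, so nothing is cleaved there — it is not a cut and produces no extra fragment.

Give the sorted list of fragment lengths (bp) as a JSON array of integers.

Scan for sites:
  AzqIX (TACGCGG, off=4): starts [2, 33, 40, 88, 133, 140, 147, 156, 195, 204, 233] → cuts [6, 37, 44, 92, 137, 144, 151, 160, 199, 208, 237]
  TgoIX (CCACATT, off=5): starts [11, 51, 60, 72, 79, 95, 107, 117, 168, 176, 184, 217, 226] → cuts [16, 56, 65, 77, 84, 100, 112, 122, 173, 181, 189, 222, 231]

Pooled cuts: [6, 16, 37, 44, 56, 65, 77, 84, 92, 100, 112, 122, 137, 144, 151, 160, 173, 181, 189, 199, 208, 222, 231, 237]

Fragments:
  [0,6): 6 bp
  [6,16): 10 bp
  [16,37): 21 bp
  [37,44): 7 bp
  [44,56): 12 bp
  [56,65): 9 bp
  [65,77): 12 bp
  [77,84): 7 bp
  [84,92): 8 bp
  [92,100): 8 bp
  [100,112): 12 bp
  [112,122): 10 bp
  [122,137): 15 bp
  [137,144): 7 bp
  [144,151): 7 bp
  [151,160): 9 bp
  [160,173): 13 bp
  [173,181): 8 bp
  [181,189): 8 bp
  [189,199): 10 bp
  [199,208): 9 bp
  [208,222): 14 bp
  [222,231): 9 bp
  [231,237): 6 bp
  [237,241): 4 bp

[4,6,6,7,7,7,7,8,8,8,8,9,9,9,9,10,10,10,12,12,12,13,14,15,21]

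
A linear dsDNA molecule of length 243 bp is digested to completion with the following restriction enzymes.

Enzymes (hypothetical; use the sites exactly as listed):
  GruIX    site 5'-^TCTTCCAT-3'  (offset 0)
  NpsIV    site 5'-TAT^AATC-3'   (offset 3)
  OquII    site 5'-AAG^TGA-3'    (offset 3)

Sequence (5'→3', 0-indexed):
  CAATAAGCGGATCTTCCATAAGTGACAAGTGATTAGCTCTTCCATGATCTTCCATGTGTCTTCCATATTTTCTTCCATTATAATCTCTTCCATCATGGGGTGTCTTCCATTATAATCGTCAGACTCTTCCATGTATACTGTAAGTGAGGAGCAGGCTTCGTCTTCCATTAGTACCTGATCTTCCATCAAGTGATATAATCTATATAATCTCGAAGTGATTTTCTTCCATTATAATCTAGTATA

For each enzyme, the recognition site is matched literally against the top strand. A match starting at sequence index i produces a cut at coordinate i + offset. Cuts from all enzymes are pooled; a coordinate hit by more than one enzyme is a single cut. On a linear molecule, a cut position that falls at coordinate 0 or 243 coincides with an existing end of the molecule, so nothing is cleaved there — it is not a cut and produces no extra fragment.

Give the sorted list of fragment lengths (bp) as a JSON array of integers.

Site scan:
  GruIX TCTTCCAT/0: at [11, 37, 47, 58, 70, 85, 102, 124, 160, 178, 221] ⇒ [11, 37, 47, 58, 70, 85, 102, 124, 160, 178, 221]
  NpsIV TATAATC/3: at [78, 110, 193, 202, 229] ⇒ [81, 113, 196, 205, 232]
  OquII AAGTGA/3: at [19, 26, 141, 187, 212] ⇒ [22, 29, 144, 190, 215]

Pooled cuts: [11, 22, 29, 37, 47, 58, 70, 81, 85, 102, 113, 124, 144, 160, 178, 190, 196, 205, 215, 221, 232]

Fragments:
  [0,11): 11 bp
  [11,22): 11 bp
  [22,29): 7 bp
  [29,37): 8 bp
  [37,47): 10 bp
  [47,58): 11 bp
  [58,70): 12 bp
  [70,81): 11 bp
  [81,85): 4 bp
  [85,102): 17 bp
  [102,113): 11 bp
  [113,124): 11 bp
  [124,144): 20 bp
  [144,160): 16 bp
  [160,178): 18 bp
  [178,190): 12 bp
  [190,196): 6 bp
  [196,205): 9 bp
  [205,215): 10 bp
  [215,221): 6 bp
  [221,232): 11 bp
  [232,243): 11 bp

[4,6,6,7,8,9,10,10,11,11,11,11,11,11,11,11,12,12,16,17,18,20]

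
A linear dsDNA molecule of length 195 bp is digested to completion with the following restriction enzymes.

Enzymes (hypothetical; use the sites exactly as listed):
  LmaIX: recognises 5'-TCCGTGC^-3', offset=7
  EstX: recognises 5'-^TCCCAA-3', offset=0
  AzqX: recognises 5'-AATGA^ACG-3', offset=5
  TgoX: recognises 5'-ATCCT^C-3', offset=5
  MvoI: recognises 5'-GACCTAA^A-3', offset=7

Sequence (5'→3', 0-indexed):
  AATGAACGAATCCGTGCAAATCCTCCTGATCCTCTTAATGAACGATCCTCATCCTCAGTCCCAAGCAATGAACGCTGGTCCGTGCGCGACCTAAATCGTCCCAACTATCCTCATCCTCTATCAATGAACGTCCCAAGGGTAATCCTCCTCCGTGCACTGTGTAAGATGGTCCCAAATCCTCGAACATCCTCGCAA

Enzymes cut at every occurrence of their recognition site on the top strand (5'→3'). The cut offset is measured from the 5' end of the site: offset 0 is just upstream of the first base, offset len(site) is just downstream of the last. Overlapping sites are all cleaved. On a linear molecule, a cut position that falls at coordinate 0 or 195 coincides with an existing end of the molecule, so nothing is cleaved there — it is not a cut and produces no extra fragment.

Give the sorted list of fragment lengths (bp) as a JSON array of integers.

Scan for sites:
  LmaIX (TCCGTGC, off=7): starts [10, 78, 148] → cuts [17, 85, 155]
  EstX (TCCCAA, off=0): starts [58, 98, 130, 169] → cuts [58, 98, 130, 169]
  AzqX (AATGAACG, off=5): starts [0, 36, 66, 122] → cuts [5, 41, 71, 127]
  TgoX (ATCCTC, off=5): starts [19, 28, 44, 50, 106, 112, 141, 175, 185] → cuts [24, 33, 49, 55, 111, 117, 146, 180, 190]
  MvoI (GACCTAAA, off=7): starts [87] → cuts [94]

Pooled cuts: [5, 17, 24, 33, 41, 49, 55, 58, 71, 85, 94, 98, 111, 117, 127, 130, 146, 155, 169, 180, 190]

Fragments:
  [0,5): 5 bp
  [5,17): 12 bp
  [17,24): 7 bp
  [24,33): 9 bp
  [33,41): 8 bp
  [41,49): 8 bp
  [49,55): 6 bp
  [55,58): 3 bp
  [58,71): 13 bp
  [71,85): 14 bp
  [85,94): 9 bp
  [94,98): 4 bp
  [98,111): 13 bp
  [111,117): 6 bp
  [117,127): 10 bp
  [127,130): 3 bp
  [130,146): 16 bp
  [146,155): 9 bp
  [155,169): 14 bp
  [169,180): 11 bp
  [180,190): 10 bp
  [190,195): 5 bp

[3,3,4,5,5,6,6,7,8,8,9,9,9,10,10,11,12,13,13,14,14,16]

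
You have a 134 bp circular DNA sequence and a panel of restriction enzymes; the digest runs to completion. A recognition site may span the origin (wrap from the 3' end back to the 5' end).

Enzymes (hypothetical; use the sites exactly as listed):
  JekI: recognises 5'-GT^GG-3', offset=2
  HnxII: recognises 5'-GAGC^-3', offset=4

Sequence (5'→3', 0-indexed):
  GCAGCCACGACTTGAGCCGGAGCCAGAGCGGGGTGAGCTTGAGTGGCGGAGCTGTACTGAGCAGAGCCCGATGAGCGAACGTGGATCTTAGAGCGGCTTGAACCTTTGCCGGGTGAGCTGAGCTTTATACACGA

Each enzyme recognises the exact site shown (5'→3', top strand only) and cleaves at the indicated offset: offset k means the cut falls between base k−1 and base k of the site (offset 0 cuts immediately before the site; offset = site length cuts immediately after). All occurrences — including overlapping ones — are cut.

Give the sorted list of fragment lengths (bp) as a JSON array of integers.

Site scan:
  JekI (GTGG, off=2): starts [42, 80] → cuts [44, 82]
  HnxII (GAGC, off=4): starts [13, 19, 25, 34, 48, 58, 63, 72, 90, 114, 119, 132] → cuts [2, 17, 23, 29, 38, 52, 62, 67, 76, 94, 118, 123]

All cut coordinates (distinct, sorted): [2, 17, 23, 29, 38, 44, 52, 62, 67, 76, 82, 94, 118, 123]

Fragments:
  2→17: 15 bp
  17→23: 6 bp
  23→29: 6 bp
  29→38: 9 bp
  38→44: 6 bp
  44→52: 8 bp
  52→62: 10 bp
  62→67: 5 bp
  67→76: 9 bp
  76→82: 6 bp
  82→94: 12 bp
  94→118: 24 bp
  118→123: 5 bp
  123→2 (wrap): 134-123+2 = 13 bp

[5,5,6,6,6,6,8,9,9,10,12,13,15,24]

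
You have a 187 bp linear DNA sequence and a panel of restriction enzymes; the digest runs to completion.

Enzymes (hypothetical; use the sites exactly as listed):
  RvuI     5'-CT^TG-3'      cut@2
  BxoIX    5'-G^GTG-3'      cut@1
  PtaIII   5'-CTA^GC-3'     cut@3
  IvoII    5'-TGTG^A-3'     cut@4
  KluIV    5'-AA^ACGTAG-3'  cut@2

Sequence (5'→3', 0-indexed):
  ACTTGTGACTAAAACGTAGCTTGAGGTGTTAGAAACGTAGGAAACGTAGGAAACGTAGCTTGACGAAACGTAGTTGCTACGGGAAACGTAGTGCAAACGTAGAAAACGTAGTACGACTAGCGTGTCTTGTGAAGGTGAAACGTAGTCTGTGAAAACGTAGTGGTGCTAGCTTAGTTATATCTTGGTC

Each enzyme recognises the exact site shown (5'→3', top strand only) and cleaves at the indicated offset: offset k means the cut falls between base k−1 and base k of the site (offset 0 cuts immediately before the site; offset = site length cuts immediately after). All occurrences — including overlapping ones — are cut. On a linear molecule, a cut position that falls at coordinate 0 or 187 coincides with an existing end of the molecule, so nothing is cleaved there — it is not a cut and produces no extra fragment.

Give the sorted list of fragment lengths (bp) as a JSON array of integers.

[3,3,3,4,4,4,5,5,6,6,7,8,8,8,8,9,9,9,9,11,12,14,14,18]

Scan for sites:
  RvuI CTTG/2: at [1, 19, 58, 125, 180] ⇒ [3, 21, 60, 127, 182]
  BxoIX GGTG/1: at [24, 133, 161] ⇒ [25, 134, 162]
  PtaIII CTAGC/3: at [116, 165] ⇒ [119, 168]
  IvoII TGTGA/4: at [3, 127, 147] ⇒ [7, 131, 151]
  KluIV AAACGTAG/2: at [11, 32, 41, 50, 65, 83, 94, 103, 137, 152] ⇒ [13, 34, 43, 52, 67, 85, 96, 105, 139, 154]

All cut coordinates (distinct, sorted): [3, 7, 13, 21, 25, 34, 43, 52, 60, 67, 85, 96, 105, 119, 127, 131, 134, 139, 151, 154, 162, 168, 182]

Fragments:
  [0,3): 3 bp
  [3,7): 4 bp
  [7,13): 6 bp
  [13,21): 8 bp
  [21,25): 4 bp
  [25,34): 9 bp
  [34,43): 9 bp
  [43,52): 9 bp
  [52,60): 8 bp
  [60,67): 7 bp
  [67,85): 18 bp
  [85,96): 11 bp
  [96,105): 9 bp
  [105,119): 14 bp
  [119,127): 8 bp
  [127,131): 4 bp
  [131,134): 3 bp
  [134,139): 5 bp
  [139,151): 12 bp
  [151,154): 3 bp
  [154,162): 8 bp
  [162,168): 6 bp
  [168,182): 14 bp
  [182,187): 5 bp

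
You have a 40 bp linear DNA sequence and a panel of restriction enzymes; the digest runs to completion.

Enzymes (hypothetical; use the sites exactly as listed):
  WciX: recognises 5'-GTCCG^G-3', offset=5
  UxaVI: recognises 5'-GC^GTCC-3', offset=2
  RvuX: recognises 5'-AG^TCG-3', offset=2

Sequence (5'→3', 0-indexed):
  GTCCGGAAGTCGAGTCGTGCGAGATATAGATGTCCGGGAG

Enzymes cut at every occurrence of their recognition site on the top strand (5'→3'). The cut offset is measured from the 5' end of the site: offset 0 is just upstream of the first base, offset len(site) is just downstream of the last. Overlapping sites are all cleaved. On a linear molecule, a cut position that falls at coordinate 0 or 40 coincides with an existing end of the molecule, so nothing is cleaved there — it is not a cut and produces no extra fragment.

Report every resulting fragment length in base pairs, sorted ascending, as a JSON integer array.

[4,4,5,5,22]

Per-enzyme occurrences:
  WciX GTCCGG/5: at [0, 31] ⇒ [5, 36]
  UxaVI (GCGTCC, off=2): no sites
  RvuX AGTCG/2: at [7, 12] ⇒ [9, 14]

Pooled cuts: [5, 9, 14, 36]

Fragment lengths:
  [0,5): 5 bp
  [5,9): 4 bp
  [9,14): 5 bp
  [14,36): 22 bp
  [36,40): 4 bp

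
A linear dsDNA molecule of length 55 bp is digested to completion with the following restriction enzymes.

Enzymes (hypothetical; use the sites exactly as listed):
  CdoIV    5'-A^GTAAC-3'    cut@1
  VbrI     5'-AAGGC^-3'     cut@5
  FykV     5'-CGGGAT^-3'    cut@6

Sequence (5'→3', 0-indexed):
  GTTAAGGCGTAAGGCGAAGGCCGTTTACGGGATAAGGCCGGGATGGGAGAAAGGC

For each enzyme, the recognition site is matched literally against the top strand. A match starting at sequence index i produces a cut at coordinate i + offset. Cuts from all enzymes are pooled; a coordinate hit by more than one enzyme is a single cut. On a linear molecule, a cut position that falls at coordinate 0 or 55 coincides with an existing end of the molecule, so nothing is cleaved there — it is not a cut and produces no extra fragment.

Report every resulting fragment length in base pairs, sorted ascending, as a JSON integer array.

Per-enzyme occurrences:
  CdoIV (AGTAAC, off=1): no sites
  VbrI AAGGC/5: at [3, 10, 16, 33, 50] ⇒ [8, 15, 21, 38] (position 55 is a terminus of the linear molecule — no cut)
  FykV CGGGAT/6: at [27, 38] ⇒ [33, 44]

Pooled cuts: [8, 15, 21, 33, 38, 44]

Fragments:
  [0,8): 8 bp
  [8,15): 7 bp
  [15,21): 6 bp
  [21,33): 12 bp
  [33,38): 5 bp
  [38,44): 6 bp
  [44,55): 11 bp

[5,6,6,7,8,11,12]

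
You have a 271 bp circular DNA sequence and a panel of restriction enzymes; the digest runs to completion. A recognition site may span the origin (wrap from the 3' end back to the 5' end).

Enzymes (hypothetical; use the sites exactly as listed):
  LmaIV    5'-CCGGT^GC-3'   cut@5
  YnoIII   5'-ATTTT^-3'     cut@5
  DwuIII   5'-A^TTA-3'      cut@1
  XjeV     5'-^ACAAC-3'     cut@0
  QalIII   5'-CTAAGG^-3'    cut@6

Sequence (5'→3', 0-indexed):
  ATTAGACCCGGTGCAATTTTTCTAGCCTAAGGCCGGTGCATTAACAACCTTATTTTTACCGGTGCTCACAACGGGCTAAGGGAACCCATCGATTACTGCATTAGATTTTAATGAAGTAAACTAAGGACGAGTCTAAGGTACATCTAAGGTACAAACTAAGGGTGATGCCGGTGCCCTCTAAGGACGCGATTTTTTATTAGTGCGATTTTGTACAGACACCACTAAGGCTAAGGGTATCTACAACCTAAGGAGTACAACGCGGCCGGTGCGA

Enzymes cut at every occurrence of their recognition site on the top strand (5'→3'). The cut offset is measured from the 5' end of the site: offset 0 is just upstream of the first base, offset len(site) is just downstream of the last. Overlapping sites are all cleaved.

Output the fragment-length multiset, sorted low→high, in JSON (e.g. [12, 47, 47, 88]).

[3,3,3,3,4,5,5,6,6,7,8,8,9,10,11,11,11,11,11,11,12,12,12,13,13,14,14,17,18]

Site scan:
  LmaIV (CCGGTGC, off=5): starts [7, 32, 58, 167, 262] → cuts [12, 37, 63, 172, 267]
  YnoIII (ATTTT, off=5): starts [15, 51, 104, 188, 204] → cuts [20, 56, 109, 193, 209]
  DwuIII (ATTA, off=1): starts [0, 39, 91, 99, 195] → cuts [1, 40, 92, 100, 196]
  XjeV (ACAAC, off=0): starts [43, 67, 239, 253] → cuts [43, 67, 239, 253]
  QalIII (CTAAGG, off=6): starts [26, 75, 120, 132, 143, 155, 177, 221, 227, 244] → cuts [32, 81, 126, 138, 149, 161, 183, 227, 233, 250]

Pooled cuts: [1, 12, 20, 32, 37, 40, 43, 56, 63, 67, 81, 92, 100, 109, 126, 138, 149, 161, 172, 183, 193, 196, 209, 227, 233, 239, 250, 253, 267]

Fragments:
  1→12: 11 bp
  12→20: 8 bp
  20→32: 12 bp
  32→37: 5 bp
  37→40: 3 bp
  40→43: 3 bp
  43→56: 13 bp
  56→63: 7 bp
  63→67: 4 bp
  67→81: 14 bp
  81→92: 11 bp
  92→100: 8 bp
  100→109: 9 bp
  109→126: 17 bp
  126→138: 12 bp
  138→149: 11 bp
  149→161: 12 bp
  161→172: 11 bp
  172→183: 11 bp
  183→193: 10 bp
  193→196: 3 bp
  196→209: 13 bp
  209→227: 18 bp
  227→233: 6 bp
  233→239: 6 bp
  239→250: 11 bp
  250→253: 3 bp
  253→267: 14 bp
  267→1 (wrap): 271-267+1 = 5 bp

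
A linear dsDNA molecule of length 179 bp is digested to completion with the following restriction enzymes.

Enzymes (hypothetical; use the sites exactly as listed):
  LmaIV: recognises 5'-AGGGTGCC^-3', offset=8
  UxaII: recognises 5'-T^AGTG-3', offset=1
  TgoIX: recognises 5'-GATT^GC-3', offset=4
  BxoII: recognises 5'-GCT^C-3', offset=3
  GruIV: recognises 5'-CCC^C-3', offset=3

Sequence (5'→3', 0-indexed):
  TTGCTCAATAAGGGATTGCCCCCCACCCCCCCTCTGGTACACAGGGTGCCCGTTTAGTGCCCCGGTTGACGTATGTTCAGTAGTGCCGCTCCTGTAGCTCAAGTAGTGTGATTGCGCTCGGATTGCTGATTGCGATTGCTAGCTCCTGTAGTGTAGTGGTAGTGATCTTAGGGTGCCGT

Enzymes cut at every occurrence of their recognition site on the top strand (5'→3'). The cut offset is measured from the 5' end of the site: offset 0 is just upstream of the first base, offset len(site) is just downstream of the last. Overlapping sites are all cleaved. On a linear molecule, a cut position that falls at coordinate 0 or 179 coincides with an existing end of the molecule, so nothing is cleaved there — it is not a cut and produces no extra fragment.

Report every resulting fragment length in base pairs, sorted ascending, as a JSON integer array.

Scan for sites:
  LmaIV (AGGGTGCC, off=8): starts [42, 169] → cuts [50, 177]
  UxaII (TAGTG, off=1): starts [54, 80, 103, 148, 153, 159] → cuts [55, 81, 104, 149, 154, 160]
  TgoIX (GATTGC, off=4): starts [13, 109, 120, 127, 133] → cuts [17, 113, 124, 131, 137]
  BxoII (GCTC, off=3): starts [2, 87, 96, 115, 141] → cuts [5, 90, 99, 118, 144]
  GruIV (CCCC, off=3): starts [18, 19, 20, 25, 26, 27, 28, 59] → cuts [21, 22, 23, 28, 29, 30, 31, 62]

Pooled cuts: [5, 17, 21, 22, 23, 28, 29, 30, 31, 50, 55, 62, 81, 90, 99, 104, 113, 118, 124, 131, 137, 144, 149, 154, 160, 177]

Fragment lengths:
  [0,5): 5 bp
  [5,17): 12 bp
  [17,21): 4 bp
  [21,22): 1 bp
  [22,23): 1 bp
  [23,28): 5 bp
  [28,29): 1 bp
  [29,30): 1 bp
  [30,31): 1 bp
  [31,50): 19 bp
  [50,55): 5 bp
  [55,62): 7 bp
  [62,81): 19 bp
  [81,90): 9 bp
  [90,99): 9 bp
  [99,104): 5 bp
  [104,113): 9 bp
  [113,118): 5 bp
  [118,124): 6 bp
  [124,131): 7 bp
  [131,137): 6 bp
  [137,144): 7 bp
  [144,149): 5 bp
  [149,154): 5 bp
  [154,160): 6 bp
  [160,177): 17 bp
  [177,179): 2 bp

[1,1,1,1,1,2,4,5,5,5,5,5,5,5,6,6,6,7,7,7,9,9,9,12,17,19,19]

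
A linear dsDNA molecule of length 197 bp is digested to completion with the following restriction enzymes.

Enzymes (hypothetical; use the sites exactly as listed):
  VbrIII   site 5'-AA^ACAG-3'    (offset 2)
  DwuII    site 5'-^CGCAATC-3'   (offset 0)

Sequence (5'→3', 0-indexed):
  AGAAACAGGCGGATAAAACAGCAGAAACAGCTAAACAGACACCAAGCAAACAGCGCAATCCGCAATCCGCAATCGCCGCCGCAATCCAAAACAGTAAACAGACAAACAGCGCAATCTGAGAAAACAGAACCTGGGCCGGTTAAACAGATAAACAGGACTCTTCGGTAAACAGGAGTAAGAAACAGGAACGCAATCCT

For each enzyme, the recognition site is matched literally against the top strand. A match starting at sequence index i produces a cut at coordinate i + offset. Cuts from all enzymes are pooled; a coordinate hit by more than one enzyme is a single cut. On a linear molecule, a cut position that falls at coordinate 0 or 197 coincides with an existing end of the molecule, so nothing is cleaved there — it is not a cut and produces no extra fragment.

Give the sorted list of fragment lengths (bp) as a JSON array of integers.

[4,4,4,7,7,7,7,8,8,8,9,9,11,12,13,13,14,15,17,20]

Scan for sites:
  VbrIII AAACAG/2: at [2, 15, 24, 32, 47, 88, 95, 103, 121, 141, 149, 166, 179] ⇒ [4, 17, 26, 34, 49, 90, 97, 105, 123, 143, 151, 168, 181]
  DwuII CGCAATC/0: at [53, 60, 67, 79, 109, 188] ⇒ [53, 60, 67, 79, 109, 188]

All cut coordinates (distinct, sorted): [4, 17, 26, 34, 49, 53, 60, 67, 79, 90, 97, 105, 109, 123, 143, 151, 168, 181, 188]

Fragments:
  [0,4): 4 bp
  [4,17): 13 bp
  [17,26): 9 bp
  [26,34): 8 bp
  [34,49): 15 bp
  [49,53): 4 bp
  [53,60): 7 bp
  [60,67): 7 bp
  [67,79): 12 bp
  [79,90): 11 bp
  [90,97): 7 bp
  [97,105): 8 bp
  [105,109): 4 bp
  [109,123): 14 bp
  [123,143): 20 bp
  [143,151): 8 bp
  [151,168): 17 bp
  [168,181): 13 bp
  [181,188): 7 bp
  [188,197): 9 bp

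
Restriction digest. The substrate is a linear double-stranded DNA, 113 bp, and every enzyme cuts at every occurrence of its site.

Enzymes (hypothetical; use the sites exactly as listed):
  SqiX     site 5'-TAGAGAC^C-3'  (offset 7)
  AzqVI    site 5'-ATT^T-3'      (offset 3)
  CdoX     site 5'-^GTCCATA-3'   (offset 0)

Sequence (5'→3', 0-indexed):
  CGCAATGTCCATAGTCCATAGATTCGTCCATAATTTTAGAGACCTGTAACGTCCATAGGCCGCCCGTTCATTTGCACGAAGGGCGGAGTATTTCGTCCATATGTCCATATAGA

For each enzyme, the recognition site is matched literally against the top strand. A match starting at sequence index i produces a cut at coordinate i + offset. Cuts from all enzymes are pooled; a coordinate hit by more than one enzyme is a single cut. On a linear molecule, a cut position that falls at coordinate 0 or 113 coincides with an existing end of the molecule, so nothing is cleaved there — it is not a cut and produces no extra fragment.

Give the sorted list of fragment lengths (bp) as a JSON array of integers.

Site scan:
  SqiX TAGAGACC/7: at [36] ⇒ [43]
  AzqVI ATTT/3: at [32, 69, 89] ⇒ [35, 72, 92]
  CdoX GTCCATA/0: at [6, 13, 25, 50, 94, 102] ⇒ [6, 13, 25, 50, 94, 102]

All cut coordinates (distinct, sorted): [6, 13, 25, 35, 43, 50, 72, 92, 94, 102]

Fragment lengths:
  [0,6): 6 bp
  [6,13): 7 bp
  [13,25): 12 bp
  [25,35): 10 bp
  [35,43): 8 bp
  [43,50): 7 bp
  [50,72): 22 bp
  [72,92): 20 bp
  [92,94): 2 bp
  [94,102): 8 bp
  [102,113): 11 bp

[2,6,7,7,8,8,10,11,12,20,22]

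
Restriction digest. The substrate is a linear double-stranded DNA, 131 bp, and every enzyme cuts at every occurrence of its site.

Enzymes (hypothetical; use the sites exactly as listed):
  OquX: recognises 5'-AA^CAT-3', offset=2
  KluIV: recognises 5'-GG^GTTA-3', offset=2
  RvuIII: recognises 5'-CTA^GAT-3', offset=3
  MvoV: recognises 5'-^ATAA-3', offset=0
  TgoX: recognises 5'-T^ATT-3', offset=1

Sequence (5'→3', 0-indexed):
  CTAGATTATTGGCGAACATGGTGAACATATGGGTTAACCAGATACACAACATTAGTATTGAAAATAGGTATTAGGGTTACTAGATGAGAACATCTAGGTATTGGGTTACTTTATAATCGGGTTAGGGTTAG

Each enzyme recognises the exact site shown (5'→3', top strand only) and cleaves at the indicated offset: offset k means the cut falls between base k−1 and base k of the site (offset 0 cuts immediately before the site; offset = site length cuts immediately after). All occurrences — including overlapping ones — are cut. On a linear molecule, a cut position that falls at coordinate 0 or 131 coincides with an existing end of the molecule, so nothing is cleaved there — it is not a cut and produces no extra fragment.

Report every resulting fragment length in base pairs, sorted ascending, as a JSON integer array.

[3,4,5,5,6,6,7,7,7,8,8,8,9,9,9,13,17]

Scan for sites:
  OquX (AACAT, off=2): starts [14, 23, 47, 88] → cuts [16, 25, 49, 90]
  KluIV (GGGTTA, off=2): starts [30, 73, 102, 118, 124] → cuts [32, 75, 104, 120, 126]
  RvuIII (CTAGAT, off=3): starts [0, 79] → cuts [3, 82]
  MvoV (ATAA, off=0): starts [112] → cuts [112]
  TgoX (TATT, off=1): starts [6, 55, 68, 98] → cuts [7, 56, 69, 99]

Pooled cuts: [3, 7, 16, 25, 32, 49, 56, 69, 75, 82, 90, 99, 104, 112, 120, 126]

Fragment lengths:
  [0,3): 3 bp
  [3,7): 4 bp
  [7,16): 9 bp
  [16,25): 9 bp
  [25,32): 7 bp
  [32,49): 17 bp
  [49,56): 7 bp
  [56,69): 13 bp
  [69,75): 6 bp
  [75,82): 7 bp
  [82,90): 8 bp
  [90,99): 9 bp
  [99,104): 5 bp
  [104,112): 8 bp
  [112,120): 8 bp
  [120,126): 6 bp
  [126,131): 5 bp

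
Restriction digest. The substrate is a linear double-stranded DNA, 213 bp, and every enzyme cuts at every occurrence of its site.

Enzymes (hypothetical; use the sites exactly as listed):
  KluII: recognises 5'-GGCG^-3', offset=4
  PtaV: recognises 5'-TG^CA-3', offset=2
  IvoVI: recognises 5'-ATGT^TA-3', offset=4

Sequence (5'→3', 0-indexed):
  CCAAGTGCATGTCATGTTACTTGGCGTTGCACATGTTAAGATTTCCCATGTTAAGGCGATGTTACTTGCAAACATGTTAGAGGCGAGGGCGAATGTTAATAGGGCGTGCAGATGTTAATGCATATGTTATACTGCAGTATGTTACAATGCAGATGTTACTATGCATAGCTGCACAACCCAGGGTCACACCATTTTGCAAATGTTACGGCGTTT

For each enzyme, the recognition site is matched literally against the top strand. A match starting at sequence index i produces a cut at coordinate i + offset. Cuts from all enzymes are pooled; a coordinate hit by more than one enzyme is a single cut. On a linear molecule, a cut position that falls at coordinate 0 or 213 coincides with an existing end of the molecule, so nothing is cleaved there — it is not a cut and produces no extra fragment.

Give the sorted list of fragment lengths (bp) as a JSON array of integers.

[2,3,3,4,5,5,6,6,7,7,7,7,7,7,7,7,7,7,7,8,8,8,9,9,10,10,15,25]

Scan for sites:
  KluII (GGCG, off=4): starts [22, 54, 81, 87, 102, 206] → cuts [26, 58, 85, 91, 106, 210]
  PtaV (TGCA, off=2): starts [5, 27, 66, 106, 118, 132, 147, 161, 169, 194] → cuts [7, 29, 68, 108, 120, 134, 149, 163, 171, 196]
  IvoVI (ATGTTA, off=4): starts [13, 32, 47, 58, 73, 92, 111, 123, 138, 152, 199] → cuts [17, 36, 51, 62, 77, 96, 115, 127, 142, 156, 203]

All cut coordinates (distinct, sorted): [7, 17, 26, 29, 36, 51, 58, 62, 68, 77, 85, 91, 96, 106, 108, 115, 120, 127, 134, 142, 149, 156, 163, 171, 196, 203, 210]

Fragments:
  [0,7): 7 bp
  [7,17): 10 bp
  [17,26): 9 bp
  [26,29): 3 bp
  [29,36): 7 bp
  [36,51): 15 bp
  [51,58): 7 bp
  [58,62): 4 bp
  [62,68): 6 bp
  [68,77): 9 bp
  [77,85): 8 bp
  [85,91): 6 bp
  [91,96): 5 bp
  [96,106): 10 bp
  [106,108): 2 bp
  [108,115): 7 bp
  [115,120): 5 bp
  [120,127): 7 bp
  [127,134): 7 bp
  [134,142): 8 bp
  [142,149): 7 bp
  [149,156): 7 bp
  [156,163): 7 bp
  [163,171): 8 bp
  [171,196): 25 bp
  [196,203): 7 bp
  [203,210): 7 bp
  [210,213): 3 bp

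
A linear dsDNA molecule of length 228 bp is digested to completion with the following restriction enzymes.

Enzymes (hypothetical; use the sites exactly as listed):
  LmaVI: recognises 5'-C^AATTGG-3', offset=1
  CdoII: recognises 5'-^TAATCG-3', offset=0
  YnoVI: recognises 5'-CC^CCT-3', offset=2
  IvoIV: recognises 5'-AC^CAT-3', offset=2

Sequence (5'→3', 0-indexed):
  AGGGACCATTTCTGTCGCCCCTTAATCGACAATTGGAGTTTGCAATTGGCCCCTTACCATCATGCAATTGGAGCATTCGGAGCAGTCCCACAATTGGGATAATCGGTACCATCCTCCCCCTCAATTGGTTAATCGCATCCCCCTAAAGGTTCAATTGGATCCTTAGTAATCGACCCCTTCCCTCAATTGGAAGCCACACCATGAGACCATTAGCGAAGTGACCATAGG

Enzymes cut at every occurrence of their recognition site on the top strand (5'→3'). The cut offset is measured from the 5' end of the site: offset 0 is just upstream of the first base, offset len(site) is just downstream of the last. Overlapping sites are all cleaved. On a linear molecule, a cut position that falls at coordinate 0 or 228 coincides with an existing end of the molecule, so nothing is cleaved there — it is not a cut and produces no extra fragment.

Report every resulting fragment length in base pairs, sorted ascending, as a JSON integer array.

[3,4,6,6,6,7,8,8,8,8,8,9,9,9,10,11,12,13,13,14,15,15,26]

Site scan:
  LmaVI CAATTGG/1: at [29, 42, 64, 90, 121, 151, 183] ⇒ [30, 43, 65, 91, 122, 152, 184]
  CdoII TAATCG/0: at [22, 99, 129, 166] ⇒ [22, 99, 129, 166]
  YnoVI CCCCT/2: at [17, 49, 116, 139, 173] ⇒ [19, 51, 118, 141, 175]
  IvoIV ACCAT/2: at [4, 55, 107, 197, 205, 220] ⇒ [6, 57, 109, 199, 207, 222]

Pooled cuts: [6, 19, 22, 30, 43, 51, 57, 65, 91, 99, 109, 118, 122, 129, 141, 152, 166, 175, 184, 199, 207, 222]

Fragments:
  [0,6): 6 bp
  [6,19): 13 bp
  [19,22): 3 bp
  [22,30): 8 bp
  [30,43): 13 bp
  [43,51): 8 bp
  [51,57): 6 bp
  [57,65): 8 bp
  [65,91): 26 bp
  [91,99): 8 bp
  [99,109): 10 bp
  [109,118): 9 bp
  [118,122): 4 bp
  [122,129): 7 bp
  [129,141): 12 bp
  [141,152): 11 bp
  [152,166): 14 bp
  [166,175): 9 bp
  [175,184): 9 bp
  [184,199): 15 bp
  [199,207): 8 bp
  [207,222): 15 bp
  [222,228): 6 bp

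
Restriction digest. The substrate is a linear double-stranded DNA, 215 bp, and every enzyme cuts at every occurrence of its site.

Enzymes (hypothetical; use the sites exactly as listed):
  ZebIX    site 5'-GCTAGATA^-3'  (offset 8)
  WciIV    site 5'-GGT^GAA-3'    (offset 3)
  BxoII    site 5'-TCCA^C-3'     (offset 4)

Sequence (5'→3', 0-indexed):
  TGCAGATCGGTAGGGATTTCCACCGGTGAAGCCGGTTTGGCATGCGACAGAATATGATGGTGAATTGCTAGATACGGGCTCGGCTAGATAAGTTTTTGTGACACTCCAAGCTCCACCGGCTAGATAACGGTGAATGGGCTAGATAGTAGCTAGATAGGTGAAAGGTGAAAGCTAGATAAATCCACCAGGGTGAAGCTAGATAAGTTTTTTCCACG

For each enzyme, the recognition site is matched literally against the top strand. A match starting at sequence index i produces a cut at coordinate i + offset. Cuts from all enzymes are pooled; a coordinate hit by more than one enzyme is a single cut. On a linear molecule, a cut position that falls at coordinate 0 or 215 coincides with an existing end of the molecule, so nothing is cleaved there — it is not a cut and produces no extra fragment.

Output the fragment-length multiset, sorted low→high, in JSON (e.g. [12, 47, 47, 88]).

[2,3,5,5,6,7,7,11,11,11,11,12,13,14,16,22,25,34]

Scan for sites:
  ZebIX (GCTAGATA, off=8): starts [66, 82, 118, 137, 148, 170, 194] → cuts [74, 90, 126, 145, 156, 178, 202]
  WciIV (GGTGAA, off=3): starts [24, 58, 128, 156, 163, 188] → cuts [27, 61, 131, 159, 166, 191]
  BxoII (TCCAC, off=4): starts [18, 111, 180, 209] → cuts [22, 115, 184, 213]

Pooled cuts: [22, 27, 61, 74, 90, 115, 126, 131, 145, 156, 159, 166, 178, 184, 191, 202, 213]

Fragments:
  [0,22): 22 bp
  [22,27): 5 bp
  [27,61): 34 bp
  [61,74): 13 bp
  [74,90): 16 bp
  [90,115): 25 bp
  [115,126): 11 bp
  [126,131): 5 bp
  [131,145): 14 bp
  [145,156): 11 bp
  [156,159): 3 bp
  [159,166): 7 bp
  [166,178): 12 bp
  [178,184): 6 bp
  [184,191): 7 bp
  [191,202): 11 bp
  [202,213): 11 bp
  [213,215): 2 bp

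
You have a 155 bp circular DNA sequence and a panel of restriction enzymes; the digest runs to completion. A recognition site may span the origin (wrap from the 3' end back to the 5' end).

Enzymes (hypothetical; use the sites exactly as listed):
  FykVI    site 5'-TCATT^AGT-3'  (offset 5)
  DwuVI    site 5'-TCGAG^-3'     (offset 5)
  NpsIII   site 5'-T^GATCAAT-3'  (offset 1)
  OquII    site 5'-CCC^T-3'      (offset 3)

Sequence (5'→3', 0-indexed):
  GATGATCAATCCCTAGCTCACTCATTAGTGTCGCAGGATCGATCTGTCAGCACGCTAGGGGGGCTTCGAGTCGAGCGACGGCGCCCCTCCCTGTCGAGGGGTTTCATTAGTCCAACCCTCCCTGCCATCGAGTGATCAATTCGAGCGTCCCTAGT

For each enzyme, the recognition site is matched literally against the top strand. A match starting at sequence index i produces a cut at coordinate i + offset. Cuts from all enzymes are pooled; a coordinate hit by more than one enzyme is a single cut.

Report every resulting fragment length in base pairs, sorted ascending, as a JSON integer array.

Site scan:
  FykVI (TCATTAGT, off=5): starts [21, 103] → cuts [26, 108]
  DwuVI (TCGAG, off=5): starts [65, 70, 93, 127, 140] → cuts [70, 75, 98, 132, 145]
  NpsIII (TGATCAAT, off=1): starts [2, 132] → cuts [3, 133]
  OquII (CCCT, off=3): starts [10, 84, 88, 115, 119, 148] → cuts [13, 87, 91, 118, 122, 151]

Pooled cuts: [3, 13, 26, 70, 75, 87, 91, 98, 108, 118, 122, 132, 133, 145, 151]

Fragments:
  3→13: 10 bp
  13→26: 13 bp
  26→70: 44 bp
  70→75: 5 bp
  75→87: 12 bp
  87→91: 4 bp
  91→98: 7 bp
  98→108: 10 bp
  108→118: 10 bp
  118→122: 4 bp
  122→132: 10 bp
  132→133: 1 bp
  133→145: 12 bp
  145→151: 6 bp
  151→3 (wrap): 155-151+3 = 7 bp

[1,4,4,5,6,7,7,10,10,10,10,12,12,13,44]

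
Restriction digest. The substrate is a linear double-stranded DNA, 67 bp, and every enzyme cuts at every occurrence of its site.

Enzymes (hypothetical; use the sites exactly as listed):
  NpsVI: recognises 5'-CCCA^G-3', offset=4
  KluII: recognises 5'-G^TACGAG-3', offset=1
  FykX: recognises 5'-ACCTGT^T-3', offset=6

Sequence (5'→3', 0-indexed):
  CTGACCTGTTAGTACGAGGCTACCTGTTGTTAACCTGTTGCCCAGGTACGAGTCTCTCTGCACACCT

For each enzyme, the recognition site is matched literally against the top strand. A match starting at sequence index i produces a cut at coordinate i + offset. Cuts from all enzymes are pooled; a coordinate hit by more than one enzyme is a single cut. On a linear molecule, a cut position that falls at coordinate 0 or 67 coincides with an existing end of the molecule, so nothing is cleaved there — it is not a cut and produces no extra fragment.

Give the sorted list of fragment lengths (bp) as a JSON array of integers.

[2,3,6,9,11,15,21]

Scan for sites:
  NpsVI (CCCAG, off=4): starts [40] → cuts [44]
  KluII (GTACGAG, off=1): starts [11, 45] → cuts [12, 46]
  FykX (ACCTGTT, off=6): starts [3, 21, 32] → cuts [9, 27, 38]

All cut coordinates (distinct, sorted): [9, 12, 27, 38, 44, 46]

Fragment lengths:
  [0,9): 9 bp
  [9,12): 3 bp
  [12,27): 15 bp
  [27,38): 11 bp
  [38,44): 6 bp
  [44,46): 2 bp
  [46,67): 21 bp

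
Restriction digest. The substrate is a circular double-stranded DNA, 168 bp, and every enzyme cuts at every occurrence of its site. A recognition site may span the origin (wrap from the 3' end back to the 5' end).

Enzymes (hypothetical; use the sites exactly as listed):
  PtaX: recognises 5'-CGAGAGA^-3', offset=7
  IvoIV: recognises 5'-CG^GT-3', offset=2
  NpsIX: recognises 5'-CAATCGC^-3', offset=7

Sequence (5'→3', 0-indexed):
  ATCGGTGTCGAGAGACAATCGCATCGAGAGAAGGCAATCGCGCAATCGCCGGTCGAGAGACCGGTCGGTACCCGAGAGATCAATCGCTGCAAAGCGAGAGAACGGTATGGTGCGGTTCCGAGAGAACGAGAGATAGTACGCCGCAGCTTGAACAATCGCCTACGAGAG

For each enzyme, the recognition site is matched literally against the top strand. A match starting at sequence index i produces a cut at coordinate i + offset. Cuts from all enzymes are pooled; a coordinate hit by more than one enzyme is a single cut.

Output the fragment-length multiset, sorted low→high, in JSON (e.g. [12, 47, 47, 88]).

[2,3,3,3,4,7,8,8,8,9,9,10,10,10,11,11,12,14,26]

Site scan:
  PtaX (CGAGAGA, off=7): starts [8, 24, 53, 72, 94, 118, 126, 162] → cuts [1, 15, 31, 60, 79, 101, 125, 133]
  IvoIV (CGGT, off=2): starts [2, 49, 61, 65, 102, 112] → cuts [4, 51, 63, 67, 104, 114]
  NpsIX (CAATCGC, off=7): starts [15, 34, 42, 80, 152] → cuts [22, 41, 49, 87, 159]

All cut coordinates (distinct, sorted): [1, 4, 15, 22, 31, 41, 49, 51, 60, 63, 67, 79, 87, 101, 104, 114, 125, 133, 159]

Fragment lengths:
  1→4: 3 bp
  4→15: 11 bp
  15→22: 7 bp
  22→31: 9 bp
  31→41: 10 bp
  41→49: 8 bp
  49→51: 2 bp
  51→60: 9 bp
  60→63: 3 bp
  63→67: 4 bp
  67→79: 12 bp
  79→87: 8 bp
  87→101: 14 bp
  101→104: 3 bp
  104→114: 10 bp
  114→125: 11 bp
  125→133: 8 bp
  133→159: 26 bp
  159→1 (wrap): 168-159+1 = 10 bp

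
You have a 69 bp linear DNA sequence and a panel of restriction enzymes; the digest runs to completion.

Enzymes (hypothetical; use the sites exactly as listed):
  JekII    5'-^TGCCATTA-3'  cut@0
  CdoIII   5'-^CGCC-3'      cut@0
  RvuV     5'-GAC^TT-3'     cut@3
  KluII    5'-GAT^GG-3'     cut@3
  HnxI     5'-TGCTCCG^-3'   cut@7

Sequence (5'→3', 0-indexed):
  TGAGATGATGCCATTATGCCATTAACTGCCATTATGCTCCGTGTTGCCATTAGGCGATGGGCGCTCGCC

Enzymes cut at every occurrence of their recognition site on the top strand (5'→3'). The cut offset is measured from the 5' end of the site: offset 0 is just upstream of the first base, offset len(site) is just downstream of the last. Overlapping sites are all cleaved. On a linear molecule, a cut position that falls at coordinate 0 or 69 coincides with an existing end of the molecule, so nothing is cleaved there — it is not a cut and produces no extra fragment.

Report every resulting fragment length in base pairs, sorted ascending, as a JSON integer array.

Per-enzyme occurrences:
  JekII (TGCCATTA, off=0): starts [8, 16, 26, 44] → cuts [8, 16, 26, 44]
  CdoIII (CGCC, off=0): starts [65] → cuts [65]
  RvuV (GACTT, off=3): no sites
  KluII (GATGG, off=3): starts [55] → cuts [58]
  HnxI (TGCTCCG, off=7): starts [34] → cuts [41]

All cut coordinates (distinct, sorted): [8, 16, 26, 41, 44, 58, 65]

Fragment lengths:
  [0,8): 8 bp
  [8,16): 8 bp
  [16,26): 10 bp
  [26,41): 15 bp
  [41,44): 3 bp
  [44,58): 14 bp
  [58,65): 7 bp
  [65,69): 4 bp

[3,4,7,8,8,10,14,15]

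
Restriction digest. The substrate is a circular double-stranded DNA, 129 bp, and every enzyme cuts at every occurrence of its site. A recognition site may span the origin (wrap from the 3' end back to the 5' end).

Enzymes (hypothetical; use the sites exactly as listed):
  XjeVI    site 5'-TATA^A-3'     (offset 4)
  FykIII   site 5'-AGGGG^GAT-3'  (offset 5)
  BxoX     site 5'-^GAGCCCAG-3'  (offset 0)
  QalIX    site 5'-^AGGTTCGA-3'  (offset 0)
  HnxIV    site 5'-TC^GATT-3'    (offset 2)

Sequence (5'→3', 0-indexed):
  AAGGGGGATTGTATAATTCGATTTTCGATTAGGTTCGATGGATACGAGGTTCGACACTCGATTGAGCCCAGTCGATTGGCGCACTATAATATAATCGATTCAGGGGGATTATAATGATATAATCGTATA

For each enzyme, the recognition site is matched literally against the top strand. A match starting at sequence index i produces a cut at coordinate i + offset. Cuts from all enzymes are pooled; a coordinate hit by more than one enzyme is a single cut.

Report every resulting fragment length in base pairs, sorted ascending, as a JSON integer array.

Per-enzyme occurrences:
  XjeVI (TATAA, off=4): starts [11, 84, 89, 109, 117, 125] → cuts [0, 15, 88, 93, 113, 121]
  FykIII (AGGGGGAT, off=5): starts [1, 101] → cuts [6, 106]
  BxoX (GAGCCCAG, off=0): starts [63] → cuts [63]
  QalIX (AGGTTCGA, off=0): starts [30, 46] → cuts [30, 46]
  HnxIV (TCGATT, off=2): starts [17, 24, 57, 71, 94] → cuts [19, 26, 59, 73, 96]

Pooled cuts: [0, 6, 15, 19, 26, 30, 46, 59, 63, 73, 88, 93, 96, 106, 113, 121]

Fragments:
  0→6: 6 bp
  6→15: 9 bp
  15→19: 4 bp
  19→26: 7 bp
  26→30: 4 bp
  30→46: 16 bp
  46→59: 13 bp
  59→63: 4 bp
  63→73: 10 bp
  73→88: 15 bp
  88→93: 5 bp
  93→96: 3 bp
  96→106: 10 bp
  106→113: 7 bp
  113→121: 8 bp
  121→0 (wrap): 129-121+0 = 8 bp

[3,4,4,4,5,6,7,7,8,8,9,10,10,13,15,16]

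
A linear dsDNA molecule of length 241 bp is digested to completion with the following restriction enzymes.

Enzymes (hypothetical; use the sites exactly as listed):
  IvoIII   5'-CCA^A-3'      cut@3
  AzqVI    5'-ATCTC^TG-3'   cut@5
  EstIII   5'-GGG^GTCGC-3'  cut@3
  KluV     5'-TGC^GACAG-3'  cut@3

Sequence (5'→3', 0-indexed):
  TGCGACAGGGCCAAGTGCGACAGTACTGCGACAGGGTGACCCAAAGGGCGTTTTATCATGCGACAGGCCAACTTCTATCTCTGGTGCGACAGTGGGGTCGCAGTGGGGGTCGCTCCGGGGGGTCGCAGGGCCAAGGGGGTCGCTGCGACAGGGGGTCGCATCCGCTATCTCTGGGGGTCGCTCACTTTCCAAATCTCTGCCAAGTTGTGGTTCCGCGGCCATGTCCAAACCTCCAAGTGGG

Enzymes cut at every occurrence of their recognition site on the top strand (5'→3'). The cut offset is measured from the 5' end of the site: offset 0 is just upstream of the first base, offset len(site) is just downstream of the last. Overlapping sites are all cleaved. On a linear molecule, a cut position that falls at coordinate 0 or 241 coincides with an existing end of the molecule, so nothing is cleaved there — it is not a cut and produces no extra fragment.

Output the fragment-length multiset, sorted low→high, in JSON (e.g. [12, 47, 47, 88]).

[3,5,5,5,5,6,6,6,8,8,8,9,9,10,11,11,12,12,13,14,15,17,18,25]

Scan for sites:
  IvoIII CCAA/3: at [10, 40, 67, 130, 188, 199, 224, 232] ⇒ [13, 43, 70, 133, 191, 202, 227, 235]
  AzqVI ATCTCTG/5: at [76, 166, 192] ⇒ [81, 171, 197]
  EstIII GGGGTCGC/3: at [93, 105, 118, 135, 151, 173] ⇒ [96, 108, 121, 138, 154, 176]
  KluV TGCGACAG/3: at [0, 15, 26, 58, 84, 143] ⇒ [3, 18, 29, 61, 87, 146]

Pooled cuts: [3, 13, 18, 29, 43, 61, 70, 81, 87, 96, 108, 121, 133, 138, 146, 154, 171, 176, 191, 197, 202, 227, 235]

Fragment lengths:
  [0,3): 3 bp
  [3,13): 10 bp
  [13,18): 5 bp
  [18,29): 11 bp
  [29,43): 14 bp
  [43,61): 18 bp
  [61,70): 9 bp
  [70,81): 11 bp
  [81,87): 6 bp
  [87,96): 9 bp
  [96,108): 12 bp
  [108,121): 13 bp
  [121,133): 12 bp
  [133,138): 5 bp
  [138,146): 8 bp
  [146,154): 8 bp
  [154,171): 17 bp
  [171,176): 5 bp
  [176,191): 15 bp
  [191,197): 6 bp
  [197,202): 5 bp
  [202,227): 25 bp
  [227,235): 8 bp
  [235,241): 6 bp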